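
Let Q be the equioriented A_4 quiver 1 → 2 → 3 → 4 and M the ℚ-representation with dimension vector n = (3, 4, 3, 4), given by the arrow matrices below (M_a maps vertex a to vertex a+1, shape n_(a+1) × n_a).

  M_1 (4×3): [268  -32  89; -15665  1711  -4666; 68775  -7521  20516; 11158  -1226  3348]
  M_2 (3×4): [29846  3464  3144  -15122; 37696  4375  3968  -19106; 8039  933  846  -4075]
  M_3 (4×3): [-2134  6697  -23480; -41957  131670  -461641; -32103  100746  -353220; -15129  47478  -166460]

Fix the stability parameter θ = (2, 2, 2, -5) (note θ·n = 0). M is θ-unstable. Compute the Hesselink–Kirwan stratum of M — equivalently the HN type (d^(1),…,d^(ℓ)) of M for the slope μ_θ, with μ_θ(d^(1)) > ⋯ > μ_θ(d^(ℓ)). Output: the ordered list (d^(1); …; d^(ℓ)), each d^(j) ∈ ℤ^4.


Via rank(M_{q-1}∘⋯∘M_p): M ≅ I[1,1], I[1,4]^2, I[2,2], I[2,4], I[4,4].
μ_θ-semistable layers: μ^(1)=2; μ^(2)=1/4; μ^(3)=-1/3; μ^(4)=-5

((1, 1, 0, 0); (2, 2, 2, 2); (0, 1, 1, 1); (0, 0, 0, 1))


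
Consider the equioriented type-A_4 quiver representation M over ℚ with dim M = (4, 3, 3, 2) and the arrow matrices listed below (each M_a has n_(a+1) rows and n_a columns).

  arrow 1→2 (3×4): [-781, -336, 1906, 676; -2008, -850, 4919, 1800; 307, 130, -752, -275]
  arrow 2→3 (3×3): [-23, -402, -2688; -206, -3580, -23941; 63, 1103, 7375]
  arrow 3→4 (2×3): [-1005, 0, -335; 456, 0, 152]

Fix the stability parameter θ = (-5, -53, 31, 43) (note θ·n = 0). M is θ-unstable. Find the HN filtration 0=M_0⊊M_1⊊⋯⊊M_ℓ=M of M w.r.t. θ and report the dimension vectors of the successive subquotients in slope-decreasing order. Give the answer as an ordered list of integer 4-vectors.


Via rank(M_{q-1}∘⋯∘M_p): M ≅ I[1,1], I[1,3]^2, I[1,4], I[4,4].
μ_θ-semistable layers: μ^(1)=43; μ^(2)=31; μ^(3)=-5; μ^(4)=-29

((0, 0, 0, 2); (0, 0, 3, 0); (1, 0, 0, 0); (3, 3, 0, 0))


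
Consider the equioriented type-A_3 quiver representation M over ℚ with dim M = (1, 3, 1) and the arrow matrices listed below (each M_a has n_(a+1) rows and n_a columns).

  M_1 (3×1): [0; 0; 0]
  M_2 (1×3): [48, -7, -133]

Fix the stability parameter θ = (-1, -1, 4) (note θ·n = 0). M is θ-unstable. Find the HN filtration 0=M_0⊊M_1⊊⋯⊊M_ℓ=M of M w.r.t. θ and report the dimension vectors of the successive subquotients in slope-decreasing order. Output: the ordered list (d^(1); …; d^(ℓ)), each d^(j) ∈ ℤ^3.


Interval decomposition of M: I[1,1], I[2,2]^2, I[2,3].
HN type (ℓ=2): μ^(1)=4; μ^(2)=-1

((0, 0, 1); (1, 3, 0))


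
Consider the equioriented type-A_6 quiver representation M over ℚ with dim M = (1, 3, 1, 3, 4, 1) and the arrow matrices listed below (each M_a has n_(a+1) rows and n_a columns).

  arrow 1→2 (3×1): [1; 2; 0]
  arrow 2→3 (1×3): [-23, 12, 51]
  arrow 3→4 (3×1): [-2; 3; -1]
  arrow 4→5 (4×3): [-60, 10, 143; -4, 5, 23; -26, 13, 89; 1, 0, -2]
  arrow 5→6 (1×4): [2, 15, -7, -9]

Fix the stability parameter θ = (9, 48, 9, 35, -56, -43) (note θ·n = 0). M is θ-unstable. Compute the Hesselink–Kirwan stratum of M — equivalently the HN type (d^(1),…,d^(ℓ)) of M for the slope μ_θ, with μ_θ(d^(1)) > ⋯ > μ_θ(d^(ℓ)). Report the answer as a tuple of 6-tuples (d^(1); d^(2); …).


Via rank(M_{q-1}∘⋯∘M_p): M ≅ I[1,5], I[2,2]^2, I[4,5], I[4,6], I[5,5].
μ_θ-semistable layers: μ^(1)=48; μ^(2)=9; μ^(3)=-21/2; μ^(4)=-64/3; μ^(5)=-56

((0, 2, 0, 0, 0, 0); (1, 1, 1, 1, 1, 0); (0, 0, 0, 1, 1, 0); (0, 0, 0, 1, 1, 1); (0, 0, 0, 0, 1, 0))


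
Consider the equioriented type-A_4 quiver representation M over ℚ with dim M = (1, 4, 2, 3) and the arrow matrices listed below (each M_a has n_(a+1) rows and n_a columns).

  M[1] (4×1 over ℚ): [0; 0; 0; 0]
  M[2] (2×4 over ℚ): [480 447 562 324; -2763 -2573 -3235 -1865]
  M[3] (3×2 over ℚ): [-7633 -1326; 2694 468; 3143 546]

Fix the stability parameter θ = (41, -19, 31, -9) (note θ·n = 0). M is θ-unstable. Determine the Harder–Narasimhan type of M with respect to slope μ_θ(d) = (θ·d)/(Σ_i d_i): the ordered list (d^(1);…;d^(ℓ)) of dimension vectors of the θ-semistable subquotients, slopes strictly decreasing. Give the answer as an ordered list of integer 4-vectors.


Interval decomposition of M: I[1,1], I[2,2]^2, I[2,3], I[2,4], I[4,4]^2.
HN type (ℓ=5): μ^(1)=41; μ^(2)=31; μ^(3)=11; μ^(4)=-9; μ^(5)=-19

((1, 0, 0, 0); (0, 0, 1, 0); (0, 0, 1, 1); (0, 0, 0, 2); (0, 4, 0, 0))


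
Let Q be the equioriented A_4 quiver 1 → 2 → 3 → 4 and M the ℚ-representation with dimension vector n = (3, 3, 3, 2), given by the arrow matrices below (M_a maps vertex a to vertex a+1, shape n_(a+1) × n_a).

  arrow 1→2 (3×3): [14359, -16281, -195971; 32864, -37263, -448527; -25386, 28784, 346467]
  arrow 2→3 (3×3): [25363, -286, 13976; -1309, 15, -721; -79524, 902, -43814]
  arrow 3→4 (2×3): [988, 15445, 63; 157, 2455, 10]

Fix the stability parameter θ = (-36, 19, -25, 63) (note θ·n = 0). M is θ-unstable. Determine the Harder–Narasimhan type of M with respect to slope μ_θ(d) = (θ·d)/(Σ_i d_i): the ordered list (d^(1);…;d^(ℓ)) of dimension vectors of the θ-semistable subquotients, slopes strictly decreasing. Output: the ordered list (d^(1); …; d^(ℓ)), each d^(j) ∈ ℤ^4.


Via rank(M_{q-1}∘⋯∘M_p): M ≅ I[1,2], I[1,4]^2, I[3,3].
μ_θ-semistable layers: μ^(1)=63; μ^(2)=19; μ^(3)=-3; μ^(4)=-25; μ^(5)=-36

((0, 0, 0, 2); (0, 1, 0, 0); (0, 2, 2, 0); (0, 0, 1, 0); (3, 0, 0, 0))


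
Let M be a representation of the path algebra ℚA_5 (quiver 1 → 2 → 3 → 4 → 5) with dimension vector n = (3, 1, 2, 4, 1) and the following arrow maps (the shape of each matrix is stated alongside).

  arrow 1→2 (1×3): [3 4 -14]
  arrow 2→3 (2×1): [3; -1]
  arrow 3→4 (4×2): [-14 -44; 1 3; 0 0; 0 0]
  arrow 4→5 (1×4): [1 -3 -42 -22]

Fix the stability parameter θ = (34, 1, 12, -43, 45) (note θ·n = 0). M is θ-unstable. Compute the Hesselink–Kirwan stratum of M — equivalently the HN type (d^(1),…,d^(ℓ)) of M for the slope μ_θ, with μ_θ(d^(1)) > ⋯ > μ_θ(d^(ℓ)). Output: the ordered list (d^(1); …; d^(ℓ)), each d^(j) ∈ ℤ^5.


Barcode: M ≅ I[1,1]^2, I[1,5], I[3,4], I[4,4]^2. HN layers by μ_θ (5 steps, strictly decreasing):
  μ^(1)=45; μ^(2)=34; μ^(3)=1; μ^(4)=-31/2; μ^(5)=-43

((0, 0, 0, 0, 1); (2, 0, 0, 0, 0); (1, 1, 1, 1, 0); (0, 0, 1, 1, 0); (0, 0, 0, 2, 0))


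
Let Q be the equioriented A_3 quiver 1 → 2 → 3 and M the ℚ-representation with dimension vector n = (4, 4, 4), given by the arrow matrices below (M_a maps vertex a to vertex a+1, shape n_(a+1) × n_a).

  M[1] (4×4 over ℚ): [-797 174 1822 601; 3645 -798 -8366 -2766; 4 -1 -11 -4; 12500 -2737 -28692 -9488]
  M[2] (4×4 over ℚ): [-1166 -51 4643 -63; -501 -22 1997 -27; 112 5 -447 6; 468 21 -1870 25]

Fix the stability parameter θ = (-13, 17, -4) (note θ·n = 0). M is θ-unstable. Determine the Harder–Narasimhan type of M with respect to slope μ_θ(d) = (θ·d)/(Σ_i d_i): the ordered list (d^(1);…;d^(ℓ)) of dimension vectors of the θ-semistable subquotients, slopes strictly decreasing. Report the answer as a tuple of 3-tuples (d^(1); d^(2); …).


Via rank(M_{q-1}∘⋯∘M_p): M ≅ I[1,3]^4.
μ_θ-semistable layers: μ^(1)=13/2; μ^(2)=-13

((0, 4, 4); (4, 0, 0))


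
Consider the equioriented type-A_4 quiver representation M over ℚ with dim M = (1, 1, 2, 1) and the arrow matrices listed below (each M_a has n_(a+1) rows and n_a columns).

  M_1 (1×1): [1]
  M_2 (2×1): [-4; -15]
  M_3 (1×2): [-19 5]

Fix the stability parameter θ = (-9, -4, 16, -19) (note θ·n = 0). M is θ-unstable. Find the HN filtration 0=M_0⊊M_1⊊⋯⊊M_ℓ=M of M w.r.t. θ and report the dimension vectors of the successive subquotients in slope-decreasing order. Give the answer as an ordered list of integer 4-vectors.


Barcode: M ≅ I[1,4], I[3,3]. HN layers by μ_θ (4 steps, strictly decreasing):
  μ^(1)=16; μ^(2)=-3/2; μ^(3)=-4; μ^(4)=-9

((0, 0, 1, 0); (0, 0, 1, 1); (0, 1, 0, 0); (1, 0, 0, 0))


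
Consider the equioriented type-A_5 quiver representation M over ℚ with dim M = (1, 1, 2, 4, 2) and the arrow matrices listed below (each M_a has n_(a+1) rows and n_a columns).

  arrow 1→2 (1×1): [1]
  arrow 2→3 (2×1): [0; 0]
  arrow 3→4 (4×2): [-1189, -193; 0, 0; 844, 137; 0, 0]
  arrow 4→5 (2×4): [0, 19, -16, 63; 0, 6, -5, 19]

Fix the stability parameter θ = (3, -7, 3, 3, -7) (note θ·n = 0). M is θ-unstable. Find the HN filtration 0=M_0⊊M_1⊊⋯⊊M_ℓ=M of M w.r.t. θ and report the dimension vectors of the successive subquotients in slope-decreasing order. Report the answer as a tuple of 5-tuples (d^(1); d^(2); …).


Barcode: M ≅ I[1,2], I[3,4], I[3,5], I[4,4], I[4,5]. HN layers by μ_θ (3 steps, strictly decreasing):
  μ^(1)=3; μ^(2)=-1/3; μ^(3)=-2

((0, 0, 1, 2, 0); (0, 0, 1, 1, 1); (1, 1, 0, 1, 1))


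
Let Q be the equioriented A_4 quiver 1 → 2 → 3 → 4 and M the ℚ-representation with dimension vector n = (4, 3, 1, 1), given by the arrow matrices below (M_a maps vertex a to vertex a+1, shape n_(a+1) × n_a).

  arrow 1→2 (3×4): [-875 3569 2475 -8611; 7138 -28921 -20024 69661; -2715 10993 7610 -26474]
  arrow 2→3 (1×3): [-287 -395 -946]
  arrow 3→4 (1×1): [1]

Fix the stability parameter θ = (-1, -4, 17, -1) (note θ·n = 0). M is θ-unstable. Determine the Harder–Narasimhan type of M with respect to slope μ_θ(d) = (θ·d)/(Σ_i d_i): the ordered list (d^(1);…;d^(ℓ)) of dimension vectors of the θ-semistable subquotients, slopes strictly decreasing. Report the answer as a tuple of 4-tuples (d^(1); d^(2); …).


Interval decomposition of M: I[1,1], I[1,2]^2, I[1,4].
HN type (ℓ=3): μ^(1)=8; μ^(2)=-1; μ^(3)=-5/2

((0, 0, 1, 1); (1, 0, 0, 0); (3, 3, 0, 0))


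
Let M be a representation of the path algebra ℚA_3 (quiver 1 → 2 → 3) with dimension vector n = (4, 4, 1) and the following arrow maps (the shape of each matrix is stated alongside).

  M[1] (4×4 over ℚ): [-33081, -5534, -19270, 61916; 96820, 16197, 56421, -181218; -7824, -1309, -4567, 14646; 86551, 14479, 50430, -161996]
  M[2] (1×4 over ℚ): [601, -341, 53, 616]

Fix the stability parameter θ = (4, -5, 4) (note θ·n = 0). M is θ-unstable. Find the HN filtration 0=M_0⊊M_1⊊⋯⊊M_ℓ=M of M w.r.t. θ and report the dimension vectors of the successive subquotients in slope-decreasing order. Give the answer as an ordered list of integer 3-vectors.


Via rank(M_{q-1}∘⋯∘M_p): M ≅ I[1,1], I[1,2]^2, I[1,3], I[2,2].
μ_θ-semistable layers: μ^(1)=4; μ^(2)=-1/2; μ^(3)=-5

((1, 0, 1); (3, 3, 0); (0, 1, 0))


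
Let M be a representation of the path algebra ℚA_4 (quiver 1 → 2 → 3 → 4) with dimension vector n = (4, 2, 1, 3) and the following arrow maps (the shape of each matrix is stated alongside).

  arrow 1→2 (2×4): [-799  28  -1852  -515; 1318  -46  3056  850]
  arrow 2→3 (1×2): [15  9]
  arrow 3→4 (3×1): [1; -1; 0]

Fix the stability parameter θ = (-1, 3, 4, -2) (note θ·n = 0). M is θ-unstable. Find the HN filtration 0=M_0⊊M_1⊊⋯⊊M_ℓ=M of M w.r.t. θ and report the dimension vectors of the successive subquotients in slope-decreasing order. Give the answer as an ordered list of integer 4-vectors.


Barcode: M ≅ I[1,1]^2, I[1,2], I[1,4], I[4,4]^2. HN layers by μ_θ (4 steps, strictly decreasing):
  μ^(1)=3; μ^(2)=5/3; μ^(3)=-1; μ^(4)=-2

((0, 1, 0, 0); (0, 1, 1, 1); (4, 0, 0, 0); (0, 0, 0, 2))


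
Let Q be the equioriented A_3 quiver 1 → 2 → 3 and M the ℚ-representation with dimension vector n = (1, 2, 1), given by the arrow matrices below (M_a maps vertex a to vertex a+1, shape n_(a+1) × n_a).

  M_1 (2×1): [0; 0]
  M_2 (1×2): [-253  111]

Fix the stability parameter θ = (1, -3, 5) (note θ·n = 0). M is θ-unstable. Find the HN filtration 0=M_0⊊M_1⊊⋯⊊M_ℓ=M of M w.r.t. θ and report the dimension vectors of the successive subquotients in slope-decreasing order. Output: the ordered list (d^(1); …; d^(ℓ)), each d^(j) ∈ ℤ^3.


Interval decomposition of M: I[1,1], I[2,2], I[2,3].
HN type (ℓ=3): μ^(1)=5; μ^(2)=1; μ^(3)=-3

((0, 0, 1); (1, 0, 0); (0, 2, 0))


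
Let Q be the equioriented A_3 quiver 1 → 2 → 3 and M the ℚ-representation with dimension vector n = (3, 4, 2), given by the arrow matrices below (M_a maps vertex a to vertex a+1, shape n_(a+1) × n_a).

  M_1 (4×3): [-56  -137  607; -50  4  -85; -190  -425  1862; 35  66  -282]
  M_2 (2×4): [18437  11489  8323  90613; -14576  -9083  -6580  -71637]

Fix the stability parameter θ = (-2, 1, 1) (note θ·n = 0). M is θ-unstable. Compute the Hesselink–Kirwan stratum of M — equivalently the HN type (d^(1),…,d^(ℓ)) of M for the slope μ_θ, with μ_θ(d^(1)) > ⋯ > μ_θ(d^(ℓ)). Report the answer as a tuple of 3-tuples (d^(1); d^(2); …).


Barcode: M ≅ I[1,2], I[1,3]^2, I[2,2]. HN layers by μ_θ (2 steps, strictly decreasing):
  μ^(1)=1; μ^(2)=-2

((0, 4, 2); (3, 0, 0))


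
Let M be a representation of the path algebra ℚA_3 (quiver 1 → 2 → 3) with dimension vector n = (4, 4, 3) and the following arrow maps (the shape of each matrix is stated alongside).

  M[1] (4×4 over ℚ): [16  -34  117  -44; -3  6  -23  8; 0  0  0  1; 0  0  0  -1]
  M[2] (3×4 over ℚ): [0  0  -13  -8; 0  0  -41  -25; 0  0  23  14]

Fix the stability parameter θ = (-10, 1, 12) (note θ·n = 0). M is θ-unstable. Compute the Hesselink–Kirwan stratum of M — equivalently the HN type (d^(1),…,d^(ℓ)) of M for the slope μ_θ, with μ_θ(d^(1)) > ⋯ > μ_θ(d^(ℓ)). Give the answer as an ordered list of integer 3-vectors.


Interval decomposition of M: I[1,1], I[1,2]^2, I[1,3], I[2,3], I[3,3].
HN type (ℓ=3): μ^(1)=12; μ^(2)=1; μ^(3)=-10

((0, 0, 3); (0, 4, 0); (4, 0, 0))


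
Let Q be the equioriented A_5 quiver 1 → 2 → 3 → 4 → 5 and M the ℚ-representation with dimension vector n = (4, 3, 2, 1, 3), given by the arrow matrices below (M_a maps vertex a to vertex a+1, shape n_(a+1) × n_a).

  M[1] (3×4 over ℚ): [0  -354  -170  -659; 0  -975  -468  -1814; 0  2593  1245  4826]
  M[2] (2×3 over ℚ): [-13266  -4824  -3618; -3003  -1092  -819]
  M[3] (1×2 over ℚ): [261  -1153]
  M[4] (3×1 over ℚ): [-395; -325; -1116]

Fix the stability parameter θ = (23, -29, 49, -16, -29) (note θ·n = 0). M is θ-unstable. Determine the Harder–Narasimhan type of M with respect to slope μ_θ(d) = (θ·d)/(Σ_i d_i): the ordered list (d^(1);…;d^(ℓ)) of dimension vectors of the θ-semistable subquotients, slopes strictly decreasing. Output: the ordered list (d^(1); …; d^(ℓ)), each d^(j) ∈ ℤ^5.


Interval decomposition of M: I[1,1], I[1,2]^2, I[1,5], I[3,3], I[5,5]^2.
HN type (ℓ=5): μ^(1)=49; μ^(2)=23; μ^(3)=4/3; μ^(4)=-3; μ^(5)=-29

((0, 0, 1, 0, 0); (1, 0, 0, 0, 0); (0, 0, 1, 1, 1); (3, 3, 0, 0, 0); (0, 0, 0, 0, 2))


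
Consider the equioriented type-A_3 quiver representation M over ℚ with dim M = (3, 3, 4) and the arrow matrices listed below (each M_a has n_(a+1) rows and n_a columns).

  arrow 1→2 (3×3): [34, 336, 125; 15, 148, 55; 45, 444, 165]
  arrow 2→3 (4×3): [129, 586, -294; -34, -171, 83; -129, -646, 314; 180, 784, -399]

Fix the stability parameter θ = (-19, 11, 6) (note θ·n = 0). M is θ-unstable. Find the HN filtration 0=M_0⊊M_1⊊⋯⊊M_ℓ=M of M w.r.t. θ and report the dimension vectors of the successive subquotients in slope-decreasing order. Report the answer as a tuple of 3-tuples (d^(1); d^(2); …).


Barcode: M ≅ I[1,1], I[1,3]^2, I[2,3], I[3,3]. HN layers by μ_θ (3 steps, strictly decreasing):
  μ^(1)=17/2; μ^(2)=6; μ^(3)=-19

((0, 3, 3); (0, 0, 1); (3, 0, 0))


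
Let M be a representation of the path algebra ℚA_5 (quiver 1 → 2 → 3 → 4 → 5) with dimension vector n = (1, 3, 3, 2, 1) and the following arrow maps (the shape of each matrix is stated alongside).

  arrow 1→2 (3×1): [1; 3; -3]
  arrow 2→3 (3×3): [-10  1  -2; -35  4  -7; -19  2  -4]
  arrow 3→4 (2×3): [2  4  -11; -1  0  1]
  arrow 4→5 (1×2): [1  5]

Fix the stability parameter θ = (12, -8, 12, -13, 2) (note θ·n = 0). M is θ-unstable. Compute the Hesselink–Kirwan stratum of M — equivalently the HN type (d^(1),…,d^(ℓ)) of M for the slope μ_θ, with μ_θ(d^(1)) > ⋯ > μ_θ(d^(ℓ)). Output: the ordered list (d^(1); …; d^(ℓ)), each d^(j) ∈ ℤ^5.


Barcode: M ≅ I[1,5], I[2,3], I[2,4]. HN layers by μ_θ (5 steps, strictly decreasing):
  μ^(1)=12; μ^(2)=2; μ^(3)=3/4; μ^(4)=-1/2; μ^(5)=-8

((0, 0, 1, 0, 0); (0, 0, 0, 0, 1); (1, 1, 1, 1, 0); (0, 0, 1, 1, 0); (0, 2, 0, 0, 0))


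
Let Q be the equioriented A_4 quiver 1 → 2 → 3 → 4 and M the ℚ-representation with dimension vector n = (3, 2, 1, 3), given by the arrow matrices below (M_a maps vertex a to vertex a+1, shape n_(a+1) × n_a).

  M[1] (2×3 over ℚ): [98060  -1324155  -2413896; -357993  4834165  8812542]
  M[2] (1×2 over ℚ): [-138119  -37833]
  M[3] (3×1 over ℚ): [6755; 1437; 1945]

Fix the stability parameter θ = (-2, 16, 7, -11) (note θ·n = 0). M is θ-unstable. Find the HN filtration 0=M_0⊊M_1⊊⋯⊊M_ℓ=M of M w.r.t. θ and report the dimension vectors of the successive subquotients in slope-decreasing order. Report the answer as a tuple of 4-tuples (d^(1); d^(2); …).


Interval decomposition of M: I[1,1], I[1,2], I[1,4], I[4,4]^2.
HN type (ℓ=4): μ^(1)=16; μ^(2)=4; μ^(3)=-2; μ^(4)=-11

((0, 1, 0, 0); (0, 1, 1, 1); (3, 0, 0, 0); (0, 0, 0, 2))


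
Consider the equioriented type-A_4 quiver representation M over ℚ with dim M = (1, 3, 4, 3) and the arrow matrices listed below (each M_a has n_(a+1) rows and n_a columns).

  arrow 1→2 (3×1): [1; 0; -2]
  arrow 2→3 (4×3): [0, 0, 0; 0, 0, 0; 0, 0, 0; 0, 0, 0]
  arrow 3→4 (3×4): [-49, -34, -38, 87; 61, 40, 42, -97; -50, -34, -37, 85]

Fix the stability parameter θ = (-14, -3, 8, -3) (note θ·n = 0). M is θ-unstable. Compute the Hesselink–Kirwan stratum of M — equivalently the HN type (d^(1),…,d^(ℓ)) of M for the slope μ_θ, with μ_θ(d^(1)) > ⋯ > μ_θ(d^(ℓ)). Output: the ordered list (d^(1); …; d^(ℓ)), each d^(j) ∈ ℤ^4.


Interval decomposition of M: I[1,2], I[2,2]^2, I[3,3], I[3,4]^3.
HN type (ℓ=4): μ^(1)=8; μ^(2)=5/2; μ^(3)=-3; μ^(4)=-14

((0, 0, 1, 0); (0, 0, 3, 3); (0, 3, 0, 0); (1, 0, 0, 0))


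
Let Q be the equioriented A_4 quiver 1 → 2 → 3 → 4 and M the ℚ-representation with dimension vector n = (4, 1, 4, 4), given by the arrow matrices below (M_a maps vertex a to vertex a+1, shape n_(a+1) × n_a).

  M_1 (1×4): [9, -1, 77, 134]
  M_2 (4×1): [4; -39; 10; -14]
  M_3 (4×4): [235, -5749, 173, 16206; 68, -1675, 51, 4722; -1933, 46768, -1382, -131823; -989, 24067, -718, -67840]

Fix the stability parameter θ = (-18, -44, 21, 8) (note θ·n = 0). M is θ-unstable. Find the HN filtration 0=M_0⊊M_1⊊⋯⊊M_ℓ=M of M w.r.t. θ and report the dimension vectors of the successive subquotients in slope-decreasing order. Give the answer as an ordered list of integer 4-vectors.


Barcode: M ≅ I[1,1]^3, I[1,4], I[3,4]^3. HN layers by μ_θ (3 steps, strictly decreasing):
  μ^(1)=29/2; μ^(2)=-18; μ^(3)=-31

((0, 0, 4, 4); (3, 0, 0, 0); (1, 1, 0, 0))


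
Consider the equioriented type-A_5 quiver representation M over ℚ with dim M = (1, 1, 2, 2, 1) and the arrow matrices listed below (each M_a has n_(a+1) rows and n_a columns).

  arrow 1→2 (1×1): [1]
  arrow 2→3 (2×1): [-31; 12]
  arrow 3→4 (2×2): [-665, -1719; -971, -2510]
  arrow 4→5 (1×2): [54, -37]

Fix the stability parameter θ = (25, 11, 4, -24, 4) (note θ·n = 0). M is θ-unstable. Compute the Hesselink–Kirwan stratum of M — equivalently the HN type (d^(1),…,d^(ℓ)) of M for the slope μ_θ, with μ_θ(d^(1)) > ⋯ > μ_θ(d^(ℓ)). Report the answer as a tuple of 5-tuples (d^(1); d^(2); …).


Barcode: M ≅ I[1,5], I[3,4]. HN layers by μ_θ (2 steps, strictly decreasing):
  μ^(1)=4; μ^(2)=-10

((1, 1, 1, 1, 1); (0, 0, 1, 1, 0))


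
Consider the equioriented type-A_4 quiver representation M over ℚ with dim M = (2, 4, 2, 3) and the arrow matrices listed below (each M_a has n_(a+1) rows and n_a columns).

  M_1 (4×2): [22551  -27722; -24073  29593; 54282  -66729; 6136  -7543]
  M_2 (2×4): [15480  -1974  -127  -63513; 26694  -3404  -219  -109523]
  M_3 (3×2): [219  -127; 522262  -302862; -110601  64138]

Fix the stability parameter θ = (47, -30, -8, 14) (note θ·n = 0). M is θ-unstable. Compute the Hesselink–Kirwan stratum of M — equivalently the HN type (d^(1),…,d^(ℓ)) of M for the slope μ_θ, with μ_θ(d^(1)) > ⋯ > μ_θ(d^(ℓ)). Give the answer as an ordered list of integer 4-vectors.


Via rank(M_{q-1}∘⋯∘M_p): M ≅ I[1,2]^2, I[2,4]^2, I[4,4].
μ_θ-semistable layers: μ^(1)=14; μ^(2)=17/2; μ^(3)=-8; μ^(4)=-30

((0, 0, 0, 3); (2, 2, 0, 0); (0, 0, 2, 0); (0, 2, 0, 0))


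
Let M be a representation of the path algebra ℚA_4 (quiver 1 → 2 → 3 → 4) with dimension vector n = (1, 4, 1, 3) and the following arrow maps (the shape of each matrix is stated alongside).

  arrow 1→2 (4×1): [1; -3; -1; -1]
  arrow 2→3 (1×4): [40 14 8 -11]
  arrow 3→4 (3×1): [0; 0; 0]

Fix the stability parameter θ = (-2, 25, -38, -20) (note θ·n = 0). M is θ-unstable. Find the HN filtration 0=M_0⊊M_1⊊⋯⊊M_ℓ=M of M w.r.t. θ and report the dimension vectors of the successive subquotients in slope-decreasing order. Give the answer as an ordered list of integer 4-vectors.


Interval decomposition of M: I[1,3], I[2,2]^3, I[4,4]^3.
HN type (ℓ=3): μ^(1)=25; μ^(2)=-5; μ^(3)=-20

((0, 3, 0, 0); (1, 1, 1, 0); (0, 0, 0, 3))


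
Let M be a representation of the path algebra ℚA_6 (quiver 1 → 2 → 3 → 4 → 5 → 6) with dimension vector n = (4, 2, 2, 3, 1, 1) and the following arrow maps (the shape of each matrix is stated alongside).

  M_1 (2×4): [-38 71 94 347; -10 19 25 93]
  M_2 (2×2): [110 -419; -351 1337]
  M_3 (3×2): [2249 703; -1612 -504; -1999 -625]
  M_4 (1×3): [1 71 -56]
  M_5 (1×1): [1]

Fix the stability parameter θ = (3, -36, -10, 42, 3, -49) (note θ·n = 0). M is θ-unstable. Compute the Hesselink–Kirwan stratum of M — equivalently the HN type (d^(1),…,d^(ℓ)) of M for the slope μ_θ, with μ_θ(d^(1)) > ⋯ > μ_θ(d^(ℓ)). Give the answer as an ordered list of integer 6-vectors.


Barcode: M ≅ I[1,1]^2, I[1,4], I[1,6], I[4,4]. HN layers by μ_θ (5 steps, strictly decreasing):
  μ^(1)=42; μ^(2)=3; μ^(3)=-4/3; μ^(4)=-10; μ^(5)=-33/2

((0, 0, 0, 2, 0, 0); (2, 0, 0, 0, 0, 0); (0, 0, 0, 1, 1, 1); (0, 0, 2, 0, 0, 0); (2, 2, 0, 0, 0, 0))


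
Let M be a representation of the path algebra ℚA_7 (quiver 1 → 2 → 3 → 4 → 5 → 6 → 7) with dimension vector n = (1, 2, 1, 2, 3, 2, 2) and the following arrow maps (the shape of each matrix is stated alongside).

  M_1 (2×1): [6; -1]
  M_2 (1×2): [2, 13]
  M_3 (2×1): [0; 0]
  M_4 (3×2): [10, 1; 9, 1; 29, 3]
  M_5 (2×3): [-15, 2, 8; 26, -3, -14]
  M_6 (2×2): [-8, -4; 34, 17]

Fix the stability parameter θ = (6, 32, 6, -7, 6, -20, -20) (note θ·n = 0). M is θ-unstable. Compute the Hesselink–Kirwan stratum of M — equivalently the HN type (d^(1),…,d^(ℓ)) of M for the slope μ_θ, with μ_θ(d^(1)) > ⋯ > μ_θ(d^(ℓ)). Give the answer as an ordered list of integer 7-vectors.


Via rank(M_{q-1}∘⋯∘M_p): M ≅ I[1,3], I[2,2], I[4,6], I[4,7], I[5,5], I[7,7].
μ_θ-semistable layers: μ^(1)=32; μ^(2)=19; μ^(3)=6; μ^(4)=-7; μ^(5)=-41/4; μ^(6)=-20

((0, 1, 0, 0, 0, 0, 0); (0, 1, 1, 0, 0, 0, 0); (1, 0, 0, 0, 1, 0, 0); (0, 0, 0, 1, 1, 1, 0); (0, 0, 0, 1, 1, 1, 1); (0, 0, 0, 0, 0, 0, 1))


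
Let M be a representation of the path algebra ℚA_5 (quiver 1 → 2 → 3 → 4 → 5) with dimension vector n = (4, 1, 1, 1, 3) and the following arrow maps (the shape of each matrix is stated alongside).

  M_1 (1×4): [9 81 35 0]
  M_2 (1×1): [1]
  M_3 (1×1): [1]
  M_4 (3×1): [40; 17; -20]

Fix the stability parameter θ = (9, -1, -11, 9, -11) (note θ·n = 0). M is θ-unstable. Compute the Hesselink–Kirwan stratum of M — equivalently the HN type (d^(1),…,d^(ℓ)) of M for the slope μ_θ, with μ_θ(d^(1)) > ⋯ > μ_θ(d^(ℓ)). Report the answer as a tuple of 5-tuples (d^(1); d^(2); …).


Via rank(M_{q-1}∘⋯∘M_p): M ≅ I[1,1]^3, I[1,5], I[5,5]^2.
μ_θ-semistable layers: μ^(1)=9; μ^(2)=-1; μ^(3)=-11

((3, 0, 0, 0, 0); (1, 1, 1, 1, 1); (0, 0, 0, 0, 2))


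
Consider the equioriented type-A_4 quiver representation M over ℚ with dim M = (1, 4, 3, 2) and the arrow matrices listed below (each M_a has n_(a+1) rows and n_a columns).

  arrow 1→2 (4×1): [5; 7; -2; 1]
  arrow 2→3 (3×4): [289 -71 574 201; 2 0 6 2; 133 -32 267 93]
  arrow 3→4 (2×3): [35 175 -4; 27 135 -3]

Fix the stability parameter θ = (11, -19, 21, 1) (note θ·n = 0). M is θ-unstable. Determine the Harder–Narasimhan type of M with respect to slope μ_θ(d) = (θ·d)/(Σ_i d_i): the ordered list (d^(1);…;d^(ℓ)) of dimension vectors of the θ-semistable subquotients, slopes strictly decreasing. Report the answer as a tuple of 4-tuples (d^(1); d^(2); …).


Via rank(M_{q-1}∘⋯∘M_p): M ≅ I[1,4], I[2,2], I[2,3], I[2,4].
μ_θ-semistable layers: μ^(1)=21; μ^(2)=11; μ^(3)=-4; μ^(4)=-19

((0, 0, 1, 0); (0, 0, 2, 2); (1, 1, 0, 0); (0, 3, 0, 0))


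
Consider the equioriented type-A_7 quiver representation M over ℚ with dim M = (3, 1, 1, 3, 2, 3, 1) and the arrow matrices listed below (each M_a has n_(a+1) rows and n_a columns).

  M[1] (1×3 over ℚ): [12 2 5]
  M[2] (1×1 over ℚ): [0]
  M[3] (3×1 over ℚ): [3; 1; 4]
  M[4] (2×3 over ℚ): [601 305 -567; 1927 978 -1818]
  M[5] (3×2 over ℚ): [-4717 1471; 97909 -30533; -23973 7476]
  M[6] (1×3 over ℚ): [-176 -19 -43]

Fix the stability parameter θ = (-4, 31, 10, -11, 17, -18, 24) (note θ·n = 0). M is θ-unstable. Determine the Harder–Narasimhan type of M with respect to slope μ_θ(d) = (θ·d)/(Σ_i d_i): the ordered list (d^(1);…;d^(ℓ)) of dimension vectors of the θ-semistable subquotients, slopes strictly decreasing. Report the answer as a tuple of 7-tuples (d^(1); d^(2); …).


Barcode: M ≅ I[1,1]^2, I[1,2], I[3,7], I[4,4], I[4,6], I[6,6]. HN layers by μ_θ (6 steps, strictly decreasing):
  μ^(1)=31; μ^(2)=24; μ^(3)=-1/2; μ^(4)=-4; μ^(5)=-11; μ^(6)=-18

((0, 1, 0, 0, 0, 0, 0); (0, 0, 0, 0, 0, 0, 1); (0, 0, 1, 1, 2, 2, 0); (3, 0, 0, 0, 0, 0, 0); (0, 0, 0, 2, 0, 0, 0); (0, 0, 0, 0, 0, 1, 0))


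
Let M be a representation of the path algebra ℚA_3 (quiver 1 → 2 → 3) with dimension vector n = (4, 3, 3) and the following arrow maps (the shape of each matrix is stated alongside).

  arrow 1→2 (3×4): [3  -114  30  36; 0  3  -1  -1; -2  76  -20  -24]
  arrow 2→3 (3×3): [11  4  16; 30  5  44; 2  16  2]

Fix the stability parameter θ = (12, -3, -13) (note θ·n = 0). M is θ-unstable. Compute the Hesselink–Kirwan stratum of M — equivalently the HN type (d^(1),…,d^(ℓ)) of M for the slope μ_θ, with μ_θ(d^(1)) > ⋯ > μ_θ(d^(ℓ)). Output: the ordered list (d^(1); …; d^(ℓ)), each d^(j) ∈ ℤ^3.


Barcode: M ≅ I[1,1]^2, I[1,3]^2, I[2,3]. HN layers by μ_θ (3 steps, strictly decreasing):
  μ^(1)=12; μ^(2)=-4/3; μ^(3)=-8

((2, 0, 0); (2, 2, 2); (0, 1, 1))


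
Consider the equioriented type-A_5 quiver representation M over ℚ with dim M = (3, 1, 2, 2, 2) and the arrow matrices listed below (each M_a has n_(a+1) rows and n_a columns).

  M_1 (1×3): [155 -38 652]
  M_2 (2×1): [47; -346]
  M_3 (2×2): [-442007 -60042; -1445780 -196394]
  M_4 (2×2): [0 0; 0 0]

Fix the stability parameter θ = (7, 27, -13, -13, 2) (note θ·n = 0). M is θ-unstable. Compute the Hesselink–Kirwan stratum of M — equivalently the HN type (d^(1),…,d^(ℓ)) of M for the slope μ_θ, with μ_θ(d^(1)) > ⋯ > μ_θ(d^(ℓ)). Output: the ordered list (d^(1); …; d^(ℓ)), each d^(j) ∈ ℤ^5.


Interval decomposition of M: I[1,1]^2, I[1,4], I[3,4], I[5,5]^2.
HN type (ℓ=3): μ^(1)=7; μ^(2)=2; μ^(3)=-13

((2, 0, 0, 0, 0); (1, 1, 1, 1, 2); (0, 0, 1, 1, 0))


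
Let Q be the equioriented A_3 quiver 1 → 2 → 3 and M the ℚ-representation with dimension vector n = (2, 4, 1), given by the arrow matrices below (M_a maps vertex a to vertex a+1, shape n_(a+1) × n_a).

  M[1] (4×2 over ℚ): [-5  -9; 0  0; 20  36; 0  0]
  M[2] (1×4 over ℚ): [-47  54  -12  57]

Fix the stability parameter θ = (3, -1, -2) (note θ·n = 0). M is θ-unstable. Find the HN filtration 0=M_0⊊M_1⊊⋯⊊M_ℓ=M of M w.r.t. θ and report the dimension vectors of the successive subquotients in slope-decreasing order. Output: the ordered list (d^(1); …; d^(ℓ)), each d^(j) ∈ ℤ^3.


Barcode: M ≅ I[1,1], I[1,3], I[2,2]^3. HN layers by μ_θ (3 steps, strictly decreasing):
  μ^(1)=3; μ^(2)=0; μ^(3)=-1

((1, 0, 0); (1, 1, 1); (0, 3, 0))


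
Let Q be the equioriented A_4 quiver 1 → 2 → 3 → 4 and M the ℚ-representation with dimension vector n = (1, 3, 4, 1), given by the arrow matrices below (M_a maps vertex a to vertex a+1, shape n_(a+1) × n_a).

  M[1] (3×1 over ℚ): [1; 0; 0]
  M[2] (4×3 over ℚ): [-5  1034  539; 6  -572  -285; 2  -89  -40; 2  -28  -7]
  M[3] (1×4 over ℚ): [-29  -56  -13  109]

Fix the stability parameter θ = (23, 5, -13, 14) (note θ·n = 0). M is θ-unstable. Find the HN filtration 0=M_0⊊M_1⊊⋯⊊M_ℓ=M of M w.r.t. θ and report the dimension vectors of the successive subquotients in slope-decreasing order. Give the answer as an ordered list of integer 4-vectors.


Interval decomposition of M: I[1,4], I[2,3]^2, I[3,3].
HN type (ℓ=4): μ^(1)=14; μ^(2)=5; μ^(3)=-4; μ^(4)=-13

((0, 0, 0, 1); (1, 1, 1, 0); (0, 2, 2, 0); (0, 0, 1, 0))


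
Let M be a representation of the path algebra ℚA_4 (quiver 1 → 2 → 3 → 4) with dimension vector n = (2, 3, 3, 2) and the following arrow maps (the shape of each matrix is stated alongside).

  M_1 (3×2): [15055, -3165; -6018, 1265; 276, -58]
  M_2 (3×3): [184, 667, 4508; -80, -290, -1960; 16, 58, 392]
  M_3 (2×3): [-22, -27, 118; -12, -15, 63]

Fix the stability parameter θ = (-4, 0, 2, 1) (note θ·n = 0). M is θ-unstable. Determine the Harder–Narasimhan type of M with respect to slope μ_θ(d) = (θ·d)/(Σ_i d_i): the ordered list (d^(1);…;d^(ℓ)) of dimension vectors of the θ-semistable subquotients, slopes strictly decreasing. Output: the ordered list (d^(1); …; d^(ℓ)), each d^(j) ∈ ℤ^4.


Via rank(M_{q-1}∘⋯∘M_p): M ≅ I[1,2], I[1,3], I[2,2], I[3,4]^2.
μ_θ-semistable layers: μ^(1)=2; μ^(2)=3/2; μ^(3)=0; μ^(4)=-4

((0, 0, 1, 0); (0, 0, 2, 2); (0, 3, 0, 0); (2, 0, 0, 0))


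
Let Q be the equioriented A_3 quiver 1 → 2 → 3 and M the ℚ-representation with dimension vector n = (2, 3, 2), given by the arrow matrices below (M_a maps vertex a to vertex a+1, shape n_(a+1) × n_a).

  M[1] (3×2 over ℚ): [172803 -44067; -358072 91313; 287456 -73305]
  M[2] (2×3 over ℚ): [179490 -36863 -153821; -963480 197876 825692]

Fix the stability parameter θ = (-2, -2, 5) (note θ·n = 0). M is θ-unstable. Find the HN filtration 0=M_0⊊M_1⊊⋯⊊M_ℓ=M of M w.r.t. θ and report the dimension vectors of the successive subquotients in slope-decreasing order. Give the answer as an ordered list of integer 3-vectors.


Barcode: M ≅ I[1,2], I[1,3], I[2,2], I[3,3]. HN layers by μ_θ (2 steps, strictly decreasing):
  μ^(1)=5; μ^(2)=-2

((0, 0, 2); (2, 3, 0))


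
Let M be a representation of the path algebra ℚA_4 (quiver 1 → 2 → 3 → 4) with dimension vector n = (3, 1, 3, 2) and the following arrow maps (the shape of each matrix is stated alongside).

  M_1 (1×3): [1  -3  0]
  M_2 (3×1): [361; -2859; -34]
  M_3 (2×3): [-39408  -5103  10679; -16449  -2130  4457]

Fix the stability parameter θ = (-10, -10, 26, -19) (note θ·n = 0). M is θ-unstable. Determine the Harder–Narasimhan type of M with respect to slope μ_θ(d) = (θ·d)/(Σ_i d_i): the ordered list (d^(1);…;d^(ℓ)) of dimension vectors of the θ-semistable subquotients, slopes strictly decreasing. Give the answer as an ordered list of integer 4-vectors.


Interval decomposition of M: I[1,1]^2, I[1,4], I[3,3], I[3,4].
HN type (ℓ=3): μ^(1)=26; μ^(2)=7/2; μ^(3)=-10

((0, 0, 1, 0); (0, 0, 2, 2); (3, 1, 0, 0))


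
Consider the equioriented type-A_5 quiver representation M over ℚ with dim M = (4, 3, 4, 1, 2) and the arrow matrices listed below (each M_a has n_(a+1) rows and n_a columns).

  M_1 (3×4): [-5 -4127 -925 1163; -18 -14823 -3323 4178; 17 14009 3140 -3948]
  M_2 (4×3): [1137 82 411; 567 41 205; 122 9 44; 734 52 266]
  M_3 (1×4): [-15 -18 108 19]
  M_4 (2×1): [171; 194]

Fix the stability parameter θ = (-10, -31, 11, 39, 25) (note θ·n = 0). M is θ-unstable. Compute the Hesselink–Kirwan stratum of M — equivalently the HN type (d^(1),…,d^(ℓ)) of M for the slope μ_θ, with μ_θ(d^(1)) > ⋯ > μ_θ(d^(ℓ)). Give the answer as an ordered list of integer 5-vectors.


Interval decomposition of M: I[1,1], I[1,3]^2, I[1,5], I[3,3], I[5,5].
HN type (ℓ=5): μ^(1)=32; μ^(2)=25; μ^(3)=11; μ^(4)=-10; μ^(5)=-41/2

((0, 0, 0, 1, 1); (0, 0, 0, 0, 1); (0, 0, 4, 0, 0); (1, 0, 0, 0, 0); (3, 3, 0, 0, 0))


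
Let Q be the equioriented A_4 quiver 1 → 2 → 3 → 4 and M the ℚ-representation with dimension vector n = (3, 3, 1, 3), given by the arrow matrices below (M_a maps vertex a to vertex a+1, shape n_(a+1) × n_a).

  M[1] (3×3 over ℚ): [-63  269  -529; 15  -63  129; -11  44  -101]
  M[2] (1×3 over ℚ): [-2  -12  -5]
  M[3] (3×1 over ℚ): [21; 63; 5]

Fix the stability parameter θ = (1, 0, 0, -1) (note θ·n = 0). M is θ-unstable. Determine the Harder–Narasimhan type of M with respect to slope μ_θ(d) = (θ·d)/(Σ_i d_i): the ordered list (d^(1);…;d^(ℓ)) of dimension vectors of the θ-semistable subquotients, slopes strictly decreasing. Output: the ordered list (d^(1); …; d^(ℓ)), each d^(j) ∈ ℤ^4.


Via rank(M_{q-1}∘⋯∘M_p): M ≅ I[1,1], I[1,2], I[1,4], I[2,2], I[4,4]^2.
μ_θ-semistable layers: μ^(1)=1; μ^(2)=1/2; μ^(3)=0; μ^(4)=-1

((1, 0, 0, 0); (1, 1, 0, 0); (1, 2, 1, 1); (0, 0, 0, 2))


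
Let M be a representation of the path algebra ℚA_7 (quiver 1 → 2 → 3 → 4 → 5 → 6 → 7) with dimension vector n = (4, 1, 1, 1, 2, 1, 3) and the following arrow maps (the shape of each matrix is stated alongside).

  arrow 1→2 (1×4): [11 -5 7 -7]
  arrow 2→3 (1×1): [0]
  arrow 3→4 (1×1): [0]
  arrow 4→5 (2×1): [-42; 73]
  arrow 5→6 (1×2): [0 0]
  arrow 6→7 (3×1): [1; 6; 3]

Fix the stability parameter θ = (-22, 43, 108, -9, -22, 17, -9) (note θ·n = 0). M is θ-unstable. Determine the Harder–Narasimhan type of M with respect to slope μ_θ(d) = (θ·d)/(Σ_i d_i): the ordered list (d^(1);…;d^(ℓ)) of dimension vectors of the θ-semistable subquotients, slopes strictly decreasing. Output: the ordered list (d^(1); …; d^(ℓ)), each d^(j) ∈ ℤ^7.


Via rank(M_{q-1}∘⋯∘M_p): M ≅ I[1,1]^3, I[1,2], I[3,3], I[4,5], I[5,5], I[6,7], I[7,7]^2.
μ_θ-semistable layers: μ^(1)=108; μ^(2)=43; μ^(3)=4; μ^(4)=-9; μ^(5)=-31/2; μ^(6)=-22

((0, 0, 1, 0, 0, 0, 0); (0, 1, 0, 0, 0, 0, 0); (0, 0, 0, 0, 0, 1, 1); (0, 0, 0, 0, 0, 0, 2); (0, 0, 0, 1, 1, 0, 0); (4, 0, 0, 0, 1, 0, 0))


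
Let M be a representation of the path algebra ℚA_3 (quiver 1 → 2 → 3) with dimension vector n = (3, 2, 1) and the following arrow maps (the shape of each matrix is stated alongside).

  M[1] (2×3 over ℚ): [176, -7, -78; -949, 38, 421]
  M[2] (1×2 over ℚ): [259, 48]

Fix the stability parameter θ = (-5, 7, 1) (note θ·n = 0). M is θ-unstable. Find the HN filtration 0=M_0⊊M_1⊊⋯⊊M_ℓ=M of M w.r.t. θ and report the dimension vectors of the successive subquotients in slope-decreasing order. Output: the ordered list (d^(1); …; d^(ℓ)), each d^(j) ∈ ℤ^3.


Via rank(M_{q-1}∘⋯∘M_p): M ≅ I[1,1], I[1,2], I[1,3].
μ_θ-semistable layers: μ^(1)=7; μ^(2)=4; μ^(3)=-5

((0, 1, 0); (0, 1, 1); (3, 0, 0))


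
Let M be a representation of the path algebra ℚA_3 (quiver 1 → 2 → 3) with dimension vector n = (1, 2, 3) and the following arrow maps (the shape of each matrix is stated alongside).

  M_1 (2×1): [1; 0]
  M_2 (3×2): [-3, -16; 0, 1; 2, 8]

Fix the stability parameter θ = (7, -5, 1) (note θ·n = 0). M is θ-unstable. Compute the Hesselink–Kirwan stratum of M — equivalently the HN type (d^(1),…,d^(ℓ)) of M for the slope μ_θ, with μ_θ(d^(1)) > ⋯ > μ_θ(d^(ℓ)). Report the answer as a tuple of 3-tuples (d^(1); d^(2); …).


Barcode: M ≅ I[1,3], I[2,3], I[3,3]. HN layers by μ_θ (2 steps, strictly decreasing):
  μ^(1)=1; μ^(2)=-5

((1, 1, 3); (0, 1, 0))


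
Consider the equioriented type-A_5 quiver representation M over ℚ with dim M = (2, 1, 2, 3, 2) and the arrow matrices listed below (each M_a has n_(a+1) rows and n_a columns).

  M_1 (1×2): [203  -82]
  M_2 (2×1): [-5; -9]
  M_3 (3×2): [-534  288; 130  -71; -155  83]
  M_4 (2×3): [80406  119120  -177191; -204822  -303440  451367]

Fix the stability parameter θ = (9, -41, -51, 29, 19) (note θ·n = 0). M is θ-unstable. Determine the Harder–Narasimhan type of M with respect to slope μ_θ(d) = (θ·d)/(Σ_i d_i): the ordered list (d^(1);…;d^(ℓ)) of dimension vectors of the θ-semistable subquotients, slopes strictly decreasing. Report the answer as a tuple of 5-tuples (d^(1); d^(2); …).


Interval decomposition of M: I[1,1], I[1,4], I[3,5], I[4,4], I[5,5].
HN type (ℓ=6): μ^(1)=29; μ^(2)=24; μ^(3)=19; μ^(4)=9; μ^(5)=-83/3; μ^(6)=-51

((0, 0, 0, 2, 0); (0, 0, 0, 1, 1); (0, 0, 0, 0, 1); (1, 0, 0, 0, 0); (1, 1, 1, 0, 0); (0, 0, 1, 0, 0))


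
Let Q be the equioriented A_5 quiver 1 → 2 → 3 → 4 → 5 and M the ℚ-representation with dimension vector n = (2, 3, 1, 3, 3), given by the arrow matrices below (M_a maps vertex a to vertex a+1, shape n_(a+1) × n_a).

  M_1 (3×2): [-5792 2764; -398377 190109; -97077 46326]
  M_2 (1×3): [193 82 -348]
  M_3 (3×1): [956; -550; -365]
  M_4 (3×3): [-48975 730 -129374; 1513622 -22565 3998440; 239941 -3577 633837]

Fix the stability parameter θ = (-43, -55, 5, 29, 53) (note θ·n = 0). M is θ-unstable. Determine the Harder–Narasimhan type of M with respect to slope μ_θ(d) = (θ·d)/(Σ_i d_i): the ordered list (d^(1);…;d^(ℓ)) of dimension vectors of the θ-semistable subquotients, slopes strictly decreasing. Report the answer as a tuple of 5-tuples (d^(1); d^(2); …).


Interval decomposition of M: I[1,2], I[1,5], I[2,2], I[4,5]^2.
HN type (ℓ=5): μ^(1)=53; μ^(2)=29; μ^(3)=5; μ^(4)=-49; μ^(5)=-55

((0, 0, 0, 0, 3); (0, 0, 0, 3, 0); (0, 0, 1, 0, 0); (2, 2, 0, 0, 0); (0, 1, 0, 0, 0))


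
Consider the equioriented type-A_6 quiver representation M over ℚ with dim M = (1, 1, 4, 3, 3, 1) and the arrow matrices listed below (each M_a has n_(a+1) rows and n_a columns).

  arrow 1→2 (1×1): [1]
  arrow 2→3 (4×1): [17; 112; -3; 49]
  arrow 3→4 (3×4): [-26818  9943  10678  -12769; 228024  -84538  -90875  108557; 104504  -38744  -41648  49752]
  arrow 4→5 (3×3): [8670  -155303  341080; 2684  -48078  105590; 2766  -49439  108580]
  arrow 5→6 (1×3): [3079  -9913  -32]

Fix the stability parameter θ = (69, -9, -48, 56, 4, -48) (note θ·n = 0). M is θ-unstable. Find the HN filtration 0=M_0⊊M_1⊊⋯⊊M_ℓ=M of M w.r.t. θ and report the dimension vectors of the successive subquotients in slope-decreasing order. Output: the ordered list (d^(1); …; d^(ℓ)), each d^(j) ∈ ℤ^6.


Via rank(M_{q-1}∘⋯∘M_p): M ≅ I[1,4], I[3,3], I[3,5], I[3,6], I[5,5].
μ_θ-semistable layers: μ^(1)=56; μ^(2)=30; μ^(3)=4; μ^(4)=-48

((0, 0, 0, 1, 0, 0); (0, 0, 0, 1, 1, 0); (1, 1, 1, 1, 2, 1); (0, 0, 3, 0, 0, 0))


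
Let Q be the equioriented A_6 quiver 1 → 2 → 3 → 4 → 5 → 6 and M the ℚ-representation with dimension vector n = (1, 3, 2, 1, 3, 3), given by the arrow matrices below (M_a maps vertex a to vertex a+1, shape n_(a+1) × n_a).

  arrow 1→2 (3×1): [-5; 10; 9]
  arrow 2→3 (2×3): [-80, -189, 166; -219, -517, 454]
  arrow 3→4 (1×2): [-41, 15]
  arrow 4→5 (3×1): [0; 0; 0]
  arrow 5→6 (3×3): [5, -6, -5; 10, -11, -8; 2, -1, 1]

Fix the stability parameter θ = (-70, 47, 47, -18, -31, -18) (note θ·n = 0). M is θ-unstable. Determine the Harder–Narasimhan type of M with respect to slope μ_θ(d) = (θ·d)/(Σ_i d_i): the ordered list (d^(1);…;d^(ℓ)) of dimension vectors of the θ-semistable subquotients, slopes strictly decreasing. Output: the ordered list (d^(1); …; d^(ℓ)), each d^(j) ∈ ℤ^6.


Via rank(M_{q-1}∘⋯∘M_p): M ≅ I[1,4], I[2,2], I[2,3], I[5,6]^3.
μ_θ-semistable layers: μ^(1)=47; μ^(2)=76/3; μ^(3)=-18; μ^(4)=-31; μ^(5)=-70

((0, 2, 1, 0, 0, 0); (0, 1, 1, 1, 0, 0); (0, 0, 0, 0, 0, 3); (0, 0, 0, 0, 3, 0); (1, 0, 0, 0, 0, 0))
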